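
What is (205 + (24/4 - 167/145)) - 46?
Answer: 23758/145 ≈ 163.85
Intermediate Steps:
(205 + (24/4 - 167/145)) - 46 = (205 + (24*(¼) - 167*1/145)) - 46 = (205 + (6 - 167/145)) - 46 = (205 + 703/145) - 46 = 30428/145 - 46 = 23758/145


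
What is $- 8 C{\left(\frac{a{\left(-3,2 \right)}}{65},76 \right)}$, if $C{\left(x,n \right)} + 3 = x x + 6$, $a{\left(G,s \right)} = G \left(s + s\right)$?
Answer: $- \frac{102552}{4225} \approx -24.273$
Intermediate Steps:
$a{\left(G,s \right)} = 2 G s$ ($a{\left(G,s \right)} = G 2 s = 2 G s$)
$C{\left(x,n \right)} = 3 + x^{2}$ ($C{\left(x,n \right)} = -3 + \left(x x + 6\right) = -3 + \left(x^{2} + 6\right) = -3 + \left(6 + x^{2}\right) = 3 + x^{2}$)
$- 8 C{\left(\frac{a{\left(-3,2 \right)}}{65},76 \right)} = - 8 \left(3 + \left(\frac{2 \left(-3\right) 2}{65}\right)^{2}\right) = - 8 \left(3 + \left(\left(-12\right) \frac{1}{65}\right)^{2}\right) = - 8 \left(3 + \left(- \frac{12}{65}\right)^{2}\right) = - 8 \left(3 + \frac{144}{4225}\right) = \left(-8\right) \frac{12819}{4225} = - \frac{102552}{4225}$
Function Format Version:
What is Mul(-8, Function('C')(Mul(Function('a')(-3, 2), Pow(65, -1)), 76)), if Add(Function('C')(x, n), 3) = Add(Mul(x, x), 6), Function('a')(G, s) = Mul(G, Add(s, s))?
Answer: Rational(-102552, 4225) ≈ -24.273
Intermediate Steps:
Function('a')(G, s) = Mul(2, G, s) (Function('a')(G, s) = Mul(G, Mul(2, s)) = Mul(2, G, s))
Function('C')(x, n) = Add(3, Pow(x, 2)) (Function('C')(x, n) = Add(-3, Add(Mul(x, x), 6)) = Add(-3, Add(Pow(x, 2), 6)) = Add(-3, Add(6, Pow(x, 2))) = Add(3, Pow(x, 2)))
Mul(-8, Function('C')(Mul(Function('a')(-3, 2), Pow(65, -1)), 76)) = Mul(-8, Add(3, Pow(Mul(Mul(2, -3, 2), Pow(65, -1)), 2))) = Mul(-8, Add(3, Pow(Mul(-12, Rational(1, 65)), 2))) = Mul(-8, Add(3, Pow(Rational(-12, 65), 2))) = Mul(-8, Add(3, Rational(144, 4225))) = Mul(-8, Rational(12819, 4225)) = Rational(-102552, 4225)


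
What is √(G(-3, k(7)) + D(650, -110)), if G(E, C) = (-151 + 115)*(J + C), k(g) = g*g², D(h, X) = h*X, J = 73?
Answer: 2*I*√21619 ≈ 294.07*I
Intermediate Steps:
D(h, X) = X*h
k(g) = g³
G(E, C) = -2628 - 36*C (G(E, C) = (-151 + 115)*(73 + C) = -36*(73 + C) = -2628 - 36*C)
√(G(-3, k(7)) + D(650, -110)) = √((-2628 - 36*7³) - 110*650) = √((-2628 - 36*343) - 71500) = √((-2628 - 12348) - 71500) = √(-14976 - 71500) = √(-86476) = 2*I*√21619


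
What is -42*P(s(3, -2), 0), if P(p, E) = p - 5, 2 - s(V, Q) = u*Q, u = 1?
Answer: 42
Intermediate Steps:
s(V, Q) = 2 - Q
P(p, E) = -5 + p
-42*P(s(3, -2), 0) = -42*(-5 + (2 - 1*(-2))) = -42*(-5 + (2 + 2)) = -42*(-5 + 4) = -42*(-1) = 42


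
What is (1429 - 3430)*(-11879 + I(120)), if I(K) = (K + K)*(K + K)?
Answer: -91487721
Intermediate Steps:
I(K) = 4*K² (I(K) = (2*K)*(2*K) = 4*K²)
(1429 - 3430)*(-11879 + I(120)) = (1429 - 3430)*(-11879 + 4*120²) = -2001*(-11879 + 4*14400) = -2001*(-11879 + 57600) = -2001*45721 = -91487721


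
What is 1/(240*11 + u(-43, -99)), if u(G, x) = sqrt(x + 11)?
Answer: 30/79201 - I*sqrt(22)/3484844 ≈ 0.00037878 - 1.3459e-6*I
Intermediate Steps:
u(G, x) = sqrt(11 + x)
1/(240*11 + u(-43, -99)) = 1/(240*11 + sqrt(11 - 99)) = 1/(2640 + sqrt(-88)) = 1/(2640 + 2*I*sqrt(22))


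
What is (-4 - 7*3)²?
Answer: 625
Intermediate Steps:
(-4 - 7*3)² = (-4 - 21)² = (-25)² = 625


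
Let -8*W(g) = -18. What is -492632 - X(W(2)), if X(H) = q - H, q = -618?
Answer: -1968047/4 ≈ -4.9201e+5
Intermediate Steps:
W(g) = 9/4 (W(g) = -⅛*(-18) = 9/4)
X(H) = -618 - H
-492632 - X(W(2)) = -492632 - (-618 - 1*9/4) = -492632 - (-618 - 9/4) = -492632 - 1*(-2481/4) = -492632 + 2481/4 = -1968047/4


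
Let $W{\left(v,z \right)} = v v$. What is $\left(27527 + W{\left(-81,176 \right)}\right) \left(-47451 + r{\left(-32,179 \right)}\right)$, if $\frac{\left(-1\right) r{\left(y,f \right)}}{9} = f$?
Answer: $-1672425456$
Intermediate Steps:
$r{\left(y,f \right)} = - 9 f$
$W{\left(v,z \right)} = v^{2}$
$\left(27527 + W{\left(-81,176 \right)}\right) \left(-47451 + r{\left(-32,179 \right)}\right) = \left(27527 + \left(-81\right)^{2}\right) \left(-47451 - 1611\right) = \left(27527 + 6561\right) \left(-47451 - 1611\right) = 34088 \left(-49062\right) = -1672425456$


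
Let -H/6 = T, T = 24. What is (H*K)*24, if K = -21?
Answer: 72576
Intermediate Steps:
H = -144 (H = -6*24 = -144)
(H*K)*24 = -144*(-21)*24 = 3024*24 = 72576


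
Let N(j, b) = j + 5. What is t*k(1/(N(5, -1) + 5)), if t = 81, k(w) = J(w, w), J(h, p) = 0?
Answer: 0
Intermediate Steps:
N(j, b) = 5 + j
k(w) = 0
t*k(1/(N(5, -1) + 5)) = 81*0 = 0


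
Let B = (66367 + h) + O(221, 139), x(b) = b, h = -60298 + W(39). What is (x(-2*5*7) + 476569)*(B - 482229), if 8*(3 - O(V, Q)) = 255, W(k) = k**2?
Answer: -1809430142157/8 ≈ -2.2618e+11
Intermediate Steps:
O(V, Q) = -231/8 (O(V, Q) = 3 - 1/8*255 = 3 - 255/8 = -231/8)
h = -58777 (h = -60298 + 39**2 = -60298 + 1521 = -58777)
B = 60489/8 (B = (66367 - 58777) - 231/8 = 7590 - 231/8 = 60489/8 ≈ 7561.1)
(x(-2*5*7) + 476569)*(B - 482229) = (-2*5*7 + 476569)*(60489/8 - 482229) = (-10*7 + 476569)*(-3797343/8) = (-70 + 476569)*(-3797343/8) = 476499*(-3797343/8) = -1809430142157/8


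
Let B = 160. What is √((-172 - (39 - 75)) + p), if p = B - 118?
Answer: I*√94 ≈ 9.6954*I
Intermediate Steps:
p = 42 (p = 160 - 118 = 42)
√((-172 - (39 - 75)) + p) = √((-172 - (39 - 75)) + 42) = √((-172 - 1*(-36)) + 42) = √((-172 + 36) + 42) = √(-136 + 42) = √(-94) = I*√94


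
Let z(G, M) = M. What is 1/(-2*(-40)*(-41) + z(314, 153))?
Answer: -1/3127 ≈ -0.00031980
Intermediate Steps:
1/(-2*(-40)*(-41) + z(314, 153)) = 1/(-2*(-40)*(-41) + 153) = 1/(80*(-41) + 153) = 1/(-3280 + 153) = 1/(-3127) = -1/3127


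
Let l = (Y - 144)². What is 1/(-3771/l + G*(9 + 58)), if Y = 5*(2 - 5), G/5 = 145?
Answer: 2809/136446756 ≈ 2.0587e-5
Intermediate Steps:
G = 725 (G = 5*145 = 725)
Y = -15 (Y = 5*(-3) = -15)
l = 25281 (l = (-15 - 144)² = (-159)² = 25281)
1/(-3771/l + G*(9 + 58)) = 1/(-3771/25281 + 725*(9 + 58)) = 1/(-3771*1/25281 + 725*67) = 1/(-419/2809 + 48575) = 1/(136446756/2809) = 2809/136446756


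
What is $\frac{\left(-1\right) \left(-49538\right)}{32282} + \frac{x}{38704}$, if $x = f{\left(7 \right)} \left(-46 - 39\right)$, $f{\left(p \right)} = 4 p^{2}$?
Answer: $\frac{172437579}{156180316} \approx 1.1041$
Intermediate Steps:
$x = -16660$ ($x = 4 \cdot 7^{2} \left(-46 - 39\right) = 4 \cdot 49 \left(-85\right) = 196 \left(-85\right) = -16660$)
$\frac{\left(-1\right) \left(-49538\right)}{32282} + \frac{x}{38704} = \frac{\left(-1\right) \left(-49538\right)}{32282} - \frac{16660}{38704} = 49538 \cdot \frac{1}{32282} - \frac{4165}{9676} = \frac{24769}{16141} - \frac{4165}{9676} = \frac{172437579}{156180316}$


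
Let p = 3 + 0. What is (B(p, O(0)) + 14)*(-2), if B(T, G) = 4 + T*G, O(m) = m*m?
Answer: -36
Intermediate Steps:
p = 3
O(m) = m**2
B(T, G) = 4 + G*T
(B(p, O(0)) + 14)*(-2) = ((4 + 0**2*3) + 14)*(-2) = ((4 + 0*3) + 14)*(-2) = ((4 + 0) + 14)*(-2) = (4 + 14)*(-2) = 18*(-2) = -36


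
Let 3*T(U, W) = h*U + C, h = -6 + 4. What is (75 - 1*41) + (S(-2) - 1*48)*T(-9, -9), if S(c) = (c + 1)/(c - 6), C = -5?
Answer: -4163/24 ≈ -173.46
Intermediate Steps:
h = -2
S(c) = (1 + c)/(-6 + c)
T(U, W) = -5/3 - 2*U/3 (T(U, W) = (-2*U - 5)/3 = (-5 - 2*U)/3 = -5/3 - 2*U/3)
(75 - 1*41) + (S(-2) - 1*48)*T(-9, -9) = (75 - 1*41) + ((1 - 2)/(-6 - 2) - 1*48)*(-5/3 - ⅔*(-9)) = (75 - 41) + (-1/(-8) - 48)*(-5/3 + 6) = 34 + (-⅛*(-1) - 48)*(13/3) = 34 + (⅛ - 48)*(13/3) = 34 - 383/8*13/3 = 34 - 4979/24 = -4163/24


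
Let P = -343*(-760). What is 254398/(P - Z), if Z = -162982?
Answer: 127199/211831 ≈ 0.60047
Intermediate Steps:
P = 260680
254398/(P - Z) = 254398/(260680 - 1*(-162982)) = 254398/(260680 + 162982) = 254398/423662 = 254398*(1/423662) = 127199/211831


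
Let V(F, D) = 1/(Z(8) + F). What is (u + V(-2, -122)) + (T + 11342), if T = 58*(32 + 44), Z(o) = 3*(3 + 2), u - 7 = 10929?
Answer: 346919/13 ≈ 26686.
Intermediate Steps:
u = 10936 (u = 7 + 10929 = 10936)
Z(o) = 15 (Z(o) = 3*5 = 15)
T = 4408 (T = 58*76 = 4408)
V(F, D) = 1/(15 + F)
(u + V(-2, -122)) + (T + 11342) = (10936 + 1/(15 - 2)) + (4408 + 11342) = (10936 + 1/13) + 15750 = 142169/13 + 15750 = 346919/13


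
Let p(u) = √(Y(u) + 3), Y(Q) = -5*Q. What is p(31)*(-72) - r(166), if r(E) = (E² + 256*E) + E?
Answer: -70218 - 144*I*√38 ≈ -70218.0 - 887.68*I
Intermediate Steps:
p(u) = √(3 - 5*u) (p(u) = √(-5*u + 3) = √(3 - 5*u))
r(E) = E² + 257*E
p(31)*(-72) - r(166) = √(3 - 5*31)*(-72) - 166*(257 + 166) = √(3 - 155)*(-72) - 166*423 = √(-152)*(-72) - 1*70218 = (2*I*√38)*(-72) - 70218 = -144*I*√38 - 70218 = -70218 - 144*I*√38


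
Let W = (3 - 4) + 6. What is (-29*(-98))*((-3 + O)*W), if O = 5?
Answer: 28420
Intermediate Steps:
W = 5 (W = -1 + 6 = 5)
(-29*(-98))*((-3 + O)*W) = (-29*(-98))*((-3 + 5)*5) = 2842*(2*5) = 2842*10 = 28420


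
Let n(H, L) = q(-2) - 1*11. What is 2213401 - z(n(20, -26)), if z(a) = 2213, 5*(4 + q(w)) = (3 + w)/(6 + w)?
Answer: 2211188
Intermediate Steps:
q(w) = -4 + (3 + w)/(5*(6 + w)) (q(w) = -4 + ((3 + w)/(6 + w))/5 = -4 + (3 + w)/(5*(6 + w)))
n(H, L) = -299/20 (n(H, L) = (-117 - 19*(-2))/(5*(6 - 2)) - 1*11 = (1/5)*(-117 + 38)/4 - 11 = (1/5)*(1/4)*(-79) - 11 = -79/20 - 11 = -299/20)
2213401 - z(n(20, -26)) = 2213401 - 1*2213 = 2213401 - 2213 = 2211188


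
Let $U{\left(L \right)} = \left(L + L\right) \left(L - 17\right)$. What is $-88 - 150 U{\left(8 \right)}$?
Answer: $21512$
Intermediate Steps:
$U{\left(L \right)} = 2 L \left(-17 + L\right)$
$-88 - 150 U{\left(8 \right)} = -88 - 150 \cdot 2 \cdot 8 \left(-17 + 8\right) = -88 - 150 \cdot 2 \cdot 8 \left(-9\right) = -88 - -21600 = -88 + 21600 = 21512$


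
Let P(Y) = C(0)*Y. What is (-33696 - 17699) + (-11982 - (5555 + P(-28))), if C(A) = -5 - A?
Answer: -69072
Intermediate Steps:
P(Y) = -5*Y (P(Y) = (-5 - 1*0)*Y = (-5 + 0)*Y = -5*Y)
(-33696 - 17699) + (-11982 - (5555 + P(-28))) = (-33696 - 17699) + (-11982 - (5555 - 5*(-28))) = -51395 + (-11982 - (5555 + 140)) = -51395 + (-11982 - 1*5695) = -51395 + (-11982 - 5695) = -51395 - 17677 = -69072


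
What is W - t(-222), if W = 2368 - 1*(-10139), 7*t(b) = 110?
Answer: 87439/7 ≈ 12491.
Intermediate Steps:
t(b) = 110/7 (t(b) = (⅐)*110 = 110/7)
W = 12507 (W = 2368 + 10139 = 12507)
W - t(-222) = 12507 - 1*110/7 = 12507 - 110/7 = 87439/7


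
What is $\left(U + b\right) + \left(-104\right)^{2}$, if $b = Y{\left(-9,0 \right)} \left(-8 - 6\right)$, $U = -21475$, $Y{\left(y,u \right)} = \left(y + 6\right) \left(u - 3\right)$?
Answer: $-10785$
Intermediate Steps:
$Y{\left(y,u \right)} = \left(-3 + u\right) \left(6 + y\right)$ ($Y{\left(y,u \right)} = \left(6 + y\right) \left(-3 + u\right) = \left(-3 + u\right) \left(6 + y\right)$)
$b = -126$ ($b = \left(-18 - -27 + 6 \cdot 0 + 0 \left(-9\right)\right) \left(-8 - 6\right) = \left(-18 + 27 + 0 + 0\right) \left(-14\right) = 9 \left(-14\right) = -126$)
$\left(U + b\right) + \left(-104\right)^{2} = \left(-21475 - 126\right) + \left(-104\right)^{2} = -21601 + 10816 = -10785$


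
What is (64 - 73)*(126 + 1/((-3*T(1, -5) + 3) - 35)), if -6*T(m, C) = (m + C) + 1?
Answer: -75960/67 ≈ -1133.7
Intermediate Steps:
T(m, C) = -⅙ - C/6 - m/6 (T(m, C) = -((m + C) + 1)/6 = -((C + m) + 1)/6 = -(1 + C + m)/6 = -⅙ - C/6 - m/6)
(64 - 73)*(126 + 1/((-3*T(1, -5) + 3) - 35)) = (64 - 73)*(126 + 1/((-3*(-⅙ - ⅙*(-5) - ⅙*1) + 3) - 35)) = -9*(126 + 1/((-3*(-⅙ + ⅚ - ⅙) + 3) - 35)) = -9*(126 + 1/((-3*½ + 3) - 35)) = -9*(126 + 1/((-3/2 + 3) - 35)) = -9*(126 + 1/(3/2 - 35)) = -9*(126 + 1/(-67/2)) = -9*(126 - 2/67) = -9*8440/67 = -75960/67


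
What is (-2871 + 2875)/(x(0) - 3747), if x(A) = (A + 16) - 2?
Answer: -4/3733 ≈ -0.0010715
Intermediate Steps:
x(A) = 14 + A (x(A) = (16 + A) - 2 = 14 + A)
(-2871 + 2875)/(x(0) - 3747) = (-2871 + 2875)/((14 + 0) - 3747) = 4/(14 - 3747) = 4/(-3733) = 4*(-1/3733) = -4/3733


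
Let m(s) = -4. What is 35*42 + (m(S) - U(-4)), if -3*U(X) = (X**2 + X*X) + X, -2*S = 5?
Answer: 4426/3 ≈ 1475.3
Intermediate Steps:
S = -5/2 (S = -1/2*5 = -5/2 ≈ -2.5000)
U(X) = -2*X**2/3 - X/3 (U(X) = -((X**2 + X*X) + X)/3 = -((X**2 + X**2) + X)/3 = -(2*X**2 + X)/3 = -(X + 2*X**2)/3 = -2*X**2/3 - X/3)
35*42 + (m(S) - U(-4)) = 35*42 + (-4 - (-1)*(-4)*(1 + 2*(-4))/3) = 1470 + (-4 - (-1)*(-4)*(1 - 8)/3) = 1470 + (-4 - (-1)*(-4)*(-7)/3) = 1470 + (-4 - 1*(-28/3)) = 1470 + (-4 + 28/3) = 1470 + 16/3 = 4426/3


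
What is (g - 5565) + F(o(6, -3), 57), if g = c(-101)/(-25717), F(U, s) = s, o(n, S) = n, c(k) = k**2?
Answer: -141659437/25717 ≈ -5508.4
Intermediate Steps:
g = -10201/25717 (g = (-101)**2/(-25717) = 10201*(-1/25717) = -10201/25717 ≈ -0.39666)
(g - 5565) + F(o(6, -3), 57) = (-10201/25717 - 5565) + 57 = -143125306/25717 + 57 = -141659437/25717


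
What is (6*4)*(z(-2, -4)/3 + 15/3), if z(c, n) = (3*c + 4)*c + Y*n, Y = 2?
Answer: 88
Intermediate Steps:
z(c, n) = 2*n + c*(4 + 3*c) (z(c, n) = (3*c + 4)*c + 2*n = (4 + 3*c)*c + 2*n = c*(4 + 3*c) + 2*n = 2*n + c*(4 + 3*c))
(6*4)*(z(-2, -4)/3 + 15/3) = (6*4)*((2*(-4) + 3*(-2)² + 4*(-2))/3 + 15/3) = 24*((-8 + 3*4 - 8)*(⅓) + 15*(⅓)) = 24*((-8 + 12 - 8)*(⅓) + 5) = 24*(-4*⅓ + 5) = 24*(-4/3 + 5) = 24*(11/3) = 88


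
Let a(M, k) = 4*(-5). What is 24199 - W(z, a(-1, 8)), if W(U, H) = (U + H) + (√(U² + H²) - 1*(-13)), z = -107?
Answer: 24313 - 17*√41 ≈ 24204.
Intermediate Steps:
a(M, k) = -20
W(U, H) = 13 + H + U + √(H² + U²) (W(U, H) = (H + U) + (√(H² + U²) + 13) = (H + U) + (13 + √(H² + U²)) = 13 + H + U + √(H² + U²))
24199 - W(z, a(-1, 8)) = 24199 - (13 - 20 - 107 + √((-20)² + (-107)²)) = 24199 - (13 - 20 - 107 + √(400 + 11449)) = 24199 - (13 - 20 - 107 + √11849) = 24199 - (13 - 20 - 107 + 17*√41) = 24199 - (-114 + 17*√41) = 24199 + (114 - 17*√41) = 24313 - 17*√41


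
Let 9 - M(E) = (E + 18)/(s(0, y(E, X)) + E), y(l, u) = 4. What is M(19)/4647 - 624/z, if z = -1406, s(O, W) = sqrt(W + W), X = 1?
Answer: 513541214/1153194873 + 74*sqrt(2)/1640391 ≈ 0.44538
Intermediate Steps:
s(O, W) = sqrt(2)*sqrt(W) (s(O, W) = sqrt(2*W) = sqrt(2)*sqrt(W))
M(E) = 9 - (18 + E)/(E + 2*sqrt(2)) (M(E) = 9 - (E + 18)/(sqrt(2)*sqrt(4) + E) = 9 - (18 + E)/(sqrt(2)*2 + E) = 9 - (18 + E)/(2*sqrt(2) + E) = 9 - (18 + E)/(E + 2*sqrt(2)))
M(19)/4647 - 624/z = (2*(-9 + 4*19 + 9*sqrt(2))/(19 + 2*sqrt(2)))/4647 - 624/(-1406) = (2*(-9 + 76 + 9*sqrt(2))/(19 + 2*sqrt(2)))*(1/4647) - 624*(-1/1406) = (2*(67 + 9*sqrt(2))/(19 + 2*sqrt(2)))*(1/4647) + 312/703 = 2*(67 + 9*sqrt(2))/(4647*(19 + 2*sqrt(2))) + 312/703 = 312/703 + 2*(67 + 9*sqrt(2))/(4647*(19 + 2*sqrt(2)))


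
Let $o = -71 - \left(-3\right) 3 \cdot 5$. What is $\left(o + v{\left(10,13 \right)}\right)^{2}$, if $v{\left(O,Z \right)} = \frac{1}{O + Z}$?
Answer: $\frac{356409}{529} \approx 673.74$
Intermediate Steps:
$o = -26$ ($o = -71 - \left(-9\right) 5 = -71 - -45 = -71 + 45 = -26$)
$\left(o + v{\left(10,13 \right)}\right)^{2} = \left(-26 + \frac{1}{10 + 13}\right)^{2} = \left(-26 + \frac{1}{23}\right)^{2} = \left(- \frac{597}{23}\right)^{2} = \frac{356409}{529}$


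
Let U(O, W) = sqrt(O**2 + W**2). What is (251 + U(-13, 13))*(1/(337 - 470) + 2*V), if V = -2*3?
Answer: -400847/133 - 20761*sqrt(2)/133 ≈ -3234.6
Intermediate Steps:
V = -6
(251 + U(-13, 13))*(1/(337 - 470) + 2*V) = (251 + sqrt((-13)**2 + 13**2))*(1/(337 - 470) + 2*(-6)) = (251 + sqrt(169 + 169))*(1/(-133) - 12) = (251 + sqrt(338))*(-1/133 - 12) = (251 + 13*sqrt(2))*(-1597/133) = -400847/133 - 20761*sqrt(2)/133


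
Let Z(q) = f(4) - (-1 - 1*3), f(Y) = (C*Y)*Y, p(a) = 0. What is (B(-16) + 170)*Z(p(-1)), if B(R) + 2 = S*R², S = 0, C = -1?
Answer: -2016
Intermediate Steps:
f(Y) = -Y² (f(Y) = (-Y)*Y = -Y²)
B(R) = -2 (B(R) = -2 + 0*R² = -2 + 0 = -2)
Z(q) = -12 (Z(q) = -1*4² - (-1 - 1*3) = -1*16 - (-1 - 3) = -16 - 1*(-4) = -16 + 4 = -12)
(B(-16) + 170)*Z(p(-1)) = (-2 + 170)*(-12) = 168*(-12) = -2016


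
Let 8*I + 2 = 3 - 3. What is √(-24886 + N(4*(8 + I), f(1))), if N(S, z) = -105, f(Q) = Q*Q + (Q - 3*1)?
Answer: I*√24991 ≈ 158.09*I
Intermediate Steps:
I = -¼ (I = -¼ + (3 - 3)/8 = -¼ + (⅛)*0 = -¼ + 0 = -¼ ≈ -0.25000)
f(Q) = -3 + Q + Q² (f(Q) = Q² + (Q - 3) = Q² + (-3 + Q) = -3 + Q + Q²)
√(-24886 + N(4*(8 + I), f(1))) = √(-24886 - 105) = √(-24991) = I*√24991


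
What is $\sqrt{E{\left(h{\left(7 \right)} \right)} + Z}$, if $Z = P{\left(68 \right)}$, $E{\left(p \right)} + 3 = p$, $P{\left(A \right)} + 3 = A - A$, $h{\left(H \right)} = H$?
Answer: $1$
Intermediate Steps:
$P{\left(A \right)} = -3$ ($P{\left(A \right)} = -3 + \left(A - A\right) = -3 + 0 = -3$)
$E{\left(p \right)} = -3 + p$
$Z = -3$
$\sqrt{E{\left(h{\left(7 \right)} \right)} + Z} = \sqrt{\left(-3 + 7\right) - 3} = \sqrt{4 - 3} = \sqrt{1} = 1$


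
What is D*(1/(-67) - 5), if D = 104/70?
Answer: -2496/335 ≈ -7.4507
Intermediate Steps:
D = 52/35 (D = 104*(1/70) = 52/35 ≈ 1.4857)
D*(1/(-67) - 5) = 52*(1/(-67) - 5)/35 = 52*(-1/67 - 5)/35 = (52/35)*(-336/67) = -2496/335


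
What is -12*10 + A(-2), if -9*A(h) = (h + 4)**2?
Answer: -1084/9 ≈ -120.44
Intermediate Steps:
A(h) = -(4 + h)**2/9 (A(h) = -(h + 4)**2/9 = -(4 + h)**2/9)
-12*10 + A(-2) = -12*10 - (4 - 2)**2/9 = -120 - 1/9*2**2 = -120 - 1/9*4 = -120 - 4/9 = -1084/9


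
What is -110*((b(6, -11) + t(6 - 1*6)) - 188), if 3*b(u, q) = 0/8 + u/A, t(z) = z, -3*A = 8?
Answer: 41525/2 ≈ 20763.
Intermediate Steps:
A = -8/3 (A = -1/3*8 = -8/3 ≈ -2.6667)
b(u, q) = -u/8 (b(u, q) = (0/8 + u/(-8/3))/3 = (0*(1/8) + u*(-3/8))/3 = (0 - 3*u/8)/3 = (-3*u/8)/3 = -u/8)
-110*((b(6, -11) + t(6 - 1*6)) - 188) = -110*((-1/8*6 + (6 - 1*6)) - 188) = -110*((-3/4 + (6 - 6)) - 188) = -110*((-3/4 + 0) - 188) = -110*(-3/4 - 188) = -110*(-755/4) = 41525/2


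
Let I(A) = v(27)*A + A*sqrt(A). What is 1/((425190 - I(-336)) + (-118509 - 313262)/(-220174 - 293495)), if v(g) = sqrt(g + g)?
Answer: 513669/(218407353881 + 517778352*sqrt(6) + 690371136*I*sqrt(21)) ≈ 2.3378e-6 - 3.3668e-8*I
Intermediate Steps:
v(g) = sqrt(2)*sqrt(g) (v(g) = sqrt(2*g) = sqrt(2)*sqrt(g))
I(A) = A**(3/2) + 3*A*sqrt(6) (I(A) = (sqrt(2)*sqrt(27))*A + A*sqrt(A) = (sqrt(2)*(3*sqrt(3)))*A + A**(3/2) = (3*sqrt(6))*A + A**(3/2) = 3*A*sqrt(6) + A**(3/2) = A**(3/2) + 3*A*sqrt(6))
1/((425190 - I(-336)) + (-118509 - 313262)/(-220174 - 293495)) = 1/((425190 - ((-336)**(3/2) + 3*(-336)*sqrt(6))) + (-118509 - 313262)/(-220174 - 293495)) = 1/((425190 - (-1344*I*sqrt(21) - 1008*sqrt(6))) - 431771/(-513669)) = 1/((425190 - (-1008*sqrt(6) - 1344*I*sqrt(21))) - 431771*(-1/513669)) = 1/((425190 + (1008*sqrt(6) + 1344*I*sqrt(21))) + 431771/513669) = 1/((425190 + 1008*sqrt(6) + 1344*I*sqrt(21)) + 431771/513669) = 1/(218407353881/513669 + 1008*sqrt(6) + 1344*I*sqrt(21))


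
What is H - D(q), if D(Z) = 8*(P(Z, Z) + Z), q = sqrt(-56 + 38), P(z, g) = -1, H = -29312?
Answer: -29304 - 24*I*sqrt(2) ≈ -29304.0 - 33.941*I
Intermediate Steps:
q = 3*I*sqrt(2) (q = sqrt(-18) = 3*I*sqrt(2) ≈ 4.2426*I)
D(Z) = -8 + 8*Z (D(Z) = 8*(-1 + Z) = -8 + 8*Z)
H - D(q) = -29312 - (-8 + 8*(3*I*sqrt(2))) = -29312 - (-8 + 24*I*sqrt(2)) = -29312 + (8 - 24*I*sqrt(2)) = -29304 - 24*I*sqrt(2)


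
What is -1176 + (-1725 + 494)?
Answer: -2407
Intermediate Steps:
-1176 + (-1725 + 494) = -1176 - 1231 = -2407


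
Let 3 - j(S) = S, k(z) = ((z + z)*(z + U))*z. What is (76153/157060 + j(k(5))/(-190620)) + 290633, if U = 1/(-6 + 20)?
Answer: 3045423916362523/10478572020 ≈ 2.9063e+5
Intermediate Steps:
U = 1/14 ≈ 0.071429
k(z) = 2*z²*(1/14 + z) (k(z) = ((z + z)*(z + 1/14))*z = ((2*z)*(1/14 + z))*z = (2*z*(1/14 + z))*z = 2*z²*(1/14 + z))
j(S) = 3 - S
(76153/157060 + j(k(5))/(-190620)) + 290633 = (76153/157060 + (3 - 5²*(1 + 14*5)/7)/(-190620)) + 290633 = (76153*(1/157060) + (3 - 25*(1 + 70)/7)*(-1/190620)) + 290633 = (76153/157060 + (3 - 25*71/7)*(-1/190620)) + 290633 = (76153/157060 + (3 - 1*1775/7)*(-1/190620)) + 290633 = (76153/157060 + (3 - 1775/7)*(-1/190620)) + 290633 = (76153/157060 - 1754/7*(-1/190620)) + 290633 = (76153/157060 + 877/667170) + 290633 = 5094473863/10478572020 + 290633 = 3045423916362523/10478572020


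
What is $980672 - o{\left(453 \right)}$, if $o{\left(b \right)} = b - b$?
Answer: $980672$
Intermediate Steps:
$o{\left(b \right)} = 0$
$980672 - o{\left(453 \right)} = 980672 - 0 = 980672 + 0 = 980672$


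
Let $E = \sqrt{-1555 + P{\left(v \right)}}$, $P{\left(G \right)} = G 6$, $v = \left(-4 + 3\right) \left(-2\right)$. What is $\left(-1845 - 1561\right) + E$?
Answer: $-3406 + i \sqrt{1543} \approx -3406.0 + 39.281 i$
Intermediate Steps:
$v = 2$ ($v = \left(-1\right) \left(-2\right) = 2$)
$P{\left(G \right)} = 6 G$
$E = i \sqrt{1543}$ ($E = \sqrt{-1555 + 6 \cdot 2} = \sqrt{-1555 + 12} = \sqrt{-1543} = i \sqrt{1543} \approx 39.281 i$)
$\left(-1845 - 1561\right) + E = \left(-1845 - 1561\right) + i \sqrt{1543} = -3406 + i \sqrt{1543}$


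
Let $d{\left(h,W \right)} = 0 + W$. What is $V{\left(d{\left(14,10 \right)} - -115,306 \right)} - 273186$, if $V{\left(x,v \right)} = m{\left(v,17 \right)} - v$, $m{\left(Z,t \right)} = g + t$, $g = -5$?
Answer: $-273480$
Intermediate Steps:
$m{\left(Z,t \right)} = -5 + t$
$d{\left(h,W \right)} = W$
$V{\left(x,v \right)} = 12 - v$ ($V{\left(x,v \right)} = \left(-5 + 17\right) - v = 12 - v$)
$V{\left(d{\left(14,10 \right)} - -115,306 \right)} - 273186 = \left(12 - 306\right) - 273186 = -294 - 273186 = -273480$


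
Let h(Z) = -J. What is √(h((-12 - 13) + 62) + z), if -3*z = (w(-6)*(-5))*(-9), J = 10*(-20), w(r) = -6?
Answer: √290 ≈ 17.029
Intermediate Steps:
J = -200
h(Z) = 200 (h(Z) = -1*(-200) = 200)
z = 90 (z = -(-6*(-5))*(-9)/3 = -10*(-9) = -⅓*(-270) = 90)
√(h((-12 - 13) + 62) + z) = √(200 + 90) = √290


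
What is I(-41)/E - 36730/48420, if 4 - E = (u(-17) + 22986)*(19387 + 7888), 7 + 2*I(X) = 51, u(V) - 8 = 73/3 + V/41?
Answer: -70908267889909/93476127759984 ≈ -0.75857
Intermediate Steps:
u(V) = 97/3 + V/41 (u(V) = 8 + (73/3 + V/41) = 97/3 + V/41)
I(X) = 22 (I(X) = -7/2 + (1/2)*51 = -7/2 + 51/2 = 22)
E = -77221088608/123 (E = 4 - ((97/3 + (1/41)*(-17)) + 22986)*(19387 + 7888) = 4 - ((97/3 - 17/41) + 22986)*27275 = 4 - (3926/123 + 22986)*27275 = 4 - 2831204*27275/123 = 4 - 1*77221089100/123 = 4 - 77221089100/123 = -77221088608/123 ≈ -6.2781e+8)
I(-41)/E - 36730/48420 = 22/(-77221088608/123) - 36730/48420 = 22*(-123/77221088608) - 36730*1/48420 = -1353/38610544304 - 3673/4842 = -70908267889909/93476127759984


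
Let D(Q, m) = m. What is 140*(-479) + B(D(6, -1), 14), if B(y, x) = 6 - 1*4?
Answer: -67058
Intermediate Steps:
B(y, x) = 2 (B(y, x) = 6 - 4 = 2)
140*(-479) + B(D(6, -1), 14) = 140*(-479) + 2 = -67060 + 2 = -67058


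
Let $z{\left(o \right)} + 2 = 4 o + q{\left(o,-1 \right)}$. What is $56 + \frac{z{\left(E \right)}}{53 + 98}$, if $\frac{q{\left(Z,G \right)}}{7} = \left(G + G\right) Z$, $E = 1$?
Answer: $\frac{8444}{151} \approx 55.921$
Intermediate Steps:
$q{\left(Z,G \right)} = 14 G Z$ ($q{\left(Z,G \right)} = 7 \left(G + G\right) Z = 7 \cdot 2 G Z = 14 G Z$)
$z{\left(o \right)} = -2 - 10 o$ ($z{\left(o \right)} = -2 + \left(4 o + 14 \left(-1\right) o\right) = -2 + \left(4 o - 14 o\right) = -2 - 10 o$)
$56 + \frac{z{\left(E \right)}}{53 + 98} = 56 + \frac{-2 - 10}{53 + 98} = 56 + \frac{-2 - 10}{151} = 56 - \frac{12}{151} = \frac{8444}{151}$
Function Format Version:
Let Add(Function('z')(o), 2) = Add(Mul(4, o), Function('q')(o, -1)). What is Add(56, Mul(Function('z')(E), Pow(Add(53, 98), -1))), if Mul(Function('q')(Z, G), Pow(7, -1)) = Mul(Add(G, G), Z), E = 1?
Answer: Rational(8444, 151) ≈ 55.921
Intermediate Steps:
Function('q')(Z, G) = Mul(14, G, Z) (Function('q')(Z, G) = Mul(7, Mul(Add(G, G), Z)) = Mul(7, Mul(Mul(2, G), Z)) = Mul(7, Mul(2, G, Z)) = Mul(14, G, Z))
Function('z')(o) = Add(-2, Mul(-10, o)) (Function('z')(o) = Add(-2, Add(Mul(4, o), Mul(14, -1, o))) = Add(-2, Add(Mul(4, o), Mul(-14, o))) = Add(-2, Mul(-10, o)))
Add(56, Mul(Function('z')(E), Pow(Add(53, 98), -1))) = Add(56, Mul(Add(-2, Mul(-10, 1)), Pow(Add(53, 98), -1))) = Add(56, Mul(Add(-2, -10), Pow(151, -1))) = Add(56, Mul(-12, Rational(1, 151))) = Add(56, Rational(-12, 151)) = Rational(8444, 151)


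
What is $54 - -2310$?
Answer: $2364$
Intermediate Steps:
$54 - -2310 = 54 + 2310 = 2364$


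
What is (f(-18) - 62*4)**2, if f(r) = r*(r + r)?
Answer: 160000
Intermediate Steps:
f(r) = 2*r**2 (f(r) = r*(2*r) = 2*r**2)
(f(-18) - 62*4)**2 = (2*(-18)**2 - 62*4)**2 = (2*324 - 248)**2 = (648 - 248)**2 = 400**2 = 160000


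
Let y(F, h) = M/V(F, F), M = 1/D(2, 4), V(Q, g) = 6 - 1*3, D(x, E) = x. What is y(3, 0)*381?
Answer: 127/2 ≈ 63.500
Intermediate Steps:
V(Q, g) = 3 (V(Q, g) = 6 - 3 = 3)
M = ½ (M = 1/2 = ½ ≈ 0.50000)
y(F, h) = ⅙ (y(F, h) = (½)/3 = (½)*(⅓) = ⅙)
y(3, 0)*381 = (⅙)*381 = 127/2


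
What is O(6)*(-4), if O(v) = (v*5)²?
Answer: -3600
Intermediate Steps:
O(v) = 25*v² (O(v) = (5*v)² = 25*v²)
O(6)*(-4) = (25*6²)*(-4) = (25*36)*(-4) = 900*(-4) = -3600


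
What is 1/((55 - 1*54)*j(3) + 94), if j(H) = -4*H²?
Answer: 1/58 ≈ 0.017241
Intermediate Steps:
1/((55 - 1*54)*j(3) + 94) = 1/((55 - 1*54)*(-4*3²) + 94) = 1/((55 - 54)*(-4*9) + 94) = 1/(1*(-36) + 94) = 1/(-36 + 94) = 1/58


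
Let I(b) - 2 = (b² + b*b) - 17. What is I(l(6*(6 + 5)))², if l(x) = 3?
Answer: 9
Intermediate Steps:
I(b) = -15 + 2*b² (I(b) = 2 + ((b² + b*b) - 17) = 2 + ((b² + b²) - 17) = 2 + (2*b² - 17) = 2 + (-17 + 2*b²) = -15 + 2*b²)
I(l(6*(6 + 5)))² = (-15 + 2*3²)² = (-15 + 2*9)² = (-15 + 18)² = 3² = 9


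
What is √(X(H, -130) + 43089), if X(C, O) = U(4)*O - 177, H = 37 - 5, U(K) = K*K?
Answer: 8*√638 ≈ 202.07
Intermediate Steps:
U(K) = K²
H = 32
X(C, O) = -177 + 16*O (X(C, O) = 4²*O - 177 = 16*O - 177 = -177 + 16*O)
√(X(H, -130) + 43089) = √((-177 + 16*(-130)) + 43089) = √((-177 - 2080) + 43089) = √(-2257 + 43089) = √40832 = 8*√638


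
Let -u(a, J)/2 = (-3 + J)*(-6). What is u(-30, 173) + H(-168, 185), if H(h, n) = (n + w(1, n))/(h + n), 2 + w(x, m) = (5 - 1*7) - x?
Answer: 34860/17 ≈ 2050.6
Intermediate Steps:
w(x, m) = -4 - x (w(x, m) = -2 + ((5 - 1*7) - x) = -2 + ((5 - 7) - x) = -2 + (-2 - x) = -4 - x)
H(h, n) = (-5 + n)/(h + n) (H(h, n) = (n + (-4 - 1*1))/(h + n) = (n + (-4 - 1))/(h + n) = (n - 5)/(h + n) = (-5 + n)/(h + n))
u(a, J) = -36 + 12*J (u(a, J) = -2*(-3 + J)*(-6) = -2*(18 - 6*J) = -36 + 12*J)
u(-30, 173) + H(-168, 185) = (-36 + 12*173) + (-5 + 185)/(-168 + 185) = (-36 + 2076) + 180/17 = 2040 + (1/17)*180 = 2040 + 180/17 = 34860/17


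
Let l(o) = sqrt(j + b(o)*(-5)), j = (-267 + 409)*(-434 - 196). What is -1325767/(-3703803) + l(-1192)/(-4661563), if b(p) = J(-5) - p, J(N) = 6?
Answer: 1325767/3703803 - 5*I*sqrt(3818)/4661563 ≈ 0.35795 - 6.6276e-5*I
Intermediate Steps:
b(p) = 6 - p
j = -89460 (j = 142*(-630) = -89460)
l(o) = sqrt(-89490 + 5*o) (l(o) = sqrt(-89460 + (6 - o)*(-5)) = sqrt(-89460 + (-30 + 5*o)) = sqrt(-89490 + 5*o))
-1325767/(-3703803) + l(-1192)/(-4661563) = -1325767/(-3703803) + sqrt(-89490 + 5*(-1192))/(-4661563) = -1325767*(-1/3703803) + sqrt(-89490 - 5960)*(-1/4661563) = 1325767/3703803 + sqrt(-95450)*(-1/4661563) = 1325767/3703803 + (5*I*sqrt(3818))*(-1/4661563) = 1325767/3703803 - 5*I*sqrt(3818)/4661563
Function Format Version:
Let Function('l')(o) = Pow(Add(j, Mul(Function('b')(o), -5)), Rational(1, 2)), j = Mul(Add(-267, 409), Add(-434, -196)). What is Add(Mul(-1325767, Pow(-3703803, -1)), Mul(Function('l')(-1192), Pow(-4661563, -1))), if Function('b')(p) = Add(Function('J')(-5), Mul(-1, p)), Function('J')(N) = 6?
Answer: Add(Rational(1325767, 3703803), Mul(Rational(-5, 4661563), I, Pow(3818, Rational(1, 2)))) ≈ Add(0.35795, Mul(-6.6276e-5, I))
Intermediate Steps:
Function('b')(p) = Add(6, Mul(-1, p))
j = -89460 (j = Mul(142, -630) = -89460)
Function('l')(o) = Pow(Add(-89490, Mul(5, o)), Rational(1, 2)) (Function('l')(o) = Pow(Add(-89460, Mul(Add(6, Mul(-1, o)), -5)), Rational(1, 2)) = Pow(Add(-89460, Add(-30, Mul(5, o))), Rational(1, 2)) = Pow(Add(-89490, Mul(5, o)), Rational(1, 2)))
Add(Mul(-1325767, Pow(-3703803, -1)), Mul(Function('l')(-1192), Pow(-4661563, -1))) = Add(Mul(-1325767, Pow(-3703803, -1)), Mul(Pow(Add(-89490, Mul(5, -1192)), Rational(1, 2)), Pow(-4661563, -1))) = Add(Mul(-1325767, Rational(-1, 3703803)), Mul(Pow(Add(-89490, -5960), Rational(1, 2)), Rational(-1, 4661563))) = Add(Rational(1325767, 3703803), Mul(Pow(-95450, Rational(1, 2)), Rational(-1, 4661563))) = Add(Rational(1325767, 3703803), Mul(Mul(5, I, Pow(3818, Rational(1, 2))), Rational(-1, 4661563))) = Add(Rational(1325767, 3703803), Mul(Rational(-5, 4661563), I, Pow(3818, Rational(1, 2))))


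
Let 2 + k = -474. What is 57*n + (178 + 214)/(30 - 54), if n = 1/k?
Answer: -23495/1428 ≈ -16.453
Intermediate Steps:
k = -476 (k = -2 - 474 = -476)
n = -1/476 (n = 1/(-476) = -1/476 ≈ -0.0021008)
57*n + (178 + 214)/(30 - 54) = 57*(-1/476) + (178 + 214)/(30 - 54) = -57/476 + 392/(-24) = -57/476 + 392*(-1/24) = -57/476 - 49/3 = -23495/1428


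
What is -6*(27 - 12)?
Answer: -90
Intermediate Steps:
-6*(27 - 12) = -6*15 = -90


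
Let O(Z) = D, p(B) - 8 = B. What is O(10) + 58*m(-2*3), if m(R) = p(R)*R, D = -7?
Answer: -703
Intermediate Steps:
p(B) = 8 + B
O(Z) = -7
m(R) = R*(8 + R) (m(R) = (8 + R)*R = R*(8 + R))
O(10) + 58*m(-2*3) = -7 + 58*((-2*3)*(8 - 2*3)) = -7 + 58*(-6*(8 - 6)) = -7 + 58*(-6*2) = -7 + 58*(-12) = -7 - 696 = -703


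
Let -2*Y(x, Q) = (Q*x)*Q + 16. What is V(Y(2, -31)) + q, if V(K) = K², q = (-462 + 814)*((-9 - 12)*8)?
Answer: 879825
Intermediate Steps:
Y(x, Q) = -8 - x*Q²/2 (Y(x, Q) = -((Q*x)*Q + 16)/2 = -(x*Q² + 16)/2 = -(16 + x*Q²)/2 = -8 - x*Q²/2)
q = -59136 (q = 352*(-21*8) = 352*(-168) = -59136)
V(Y(2, -31)) + q = (-8 - ½*2*(-31)²)² - 59136 = (-8 - ½*2*961)² - 59136 = (-8 - 961)² - 59136 = (-969)² - 59136 = 938961 - 59136 = 879825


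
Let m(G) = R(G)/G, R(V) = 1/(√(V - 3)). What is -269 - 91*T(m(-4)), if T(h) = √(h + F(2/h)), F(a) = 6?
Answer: -269 - 13*√(1176 + 7*I*√7)/2 ≈ -491.91 - 1.7551*I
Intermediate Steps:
R(V) = (-3 + V)^(-½) (R(V) = 1/(√(-3 + V)) = (-3 + V)^(-½))
m(G) = 1/(G*√(-3 + G)) (m(G) = 1/(√(-3 + G)*G) = 1/(G*√(-3 + G)))
T(h) = √(6 + h) (T(h) = √(h + 6) = √(6 + h))
-269 - 91*T(m(-4)) = -269 - 91*√(6 + 1/((-4)*√(-3 - 4))) = -269 - 91*√(6 - (-1)*I*√7/28) = -269 - 91*√(6 + I*√7/28)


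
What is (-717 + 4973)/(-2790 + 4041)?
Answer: 4256/1251 ≈ 3.4021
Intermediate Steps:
(-717 + 4973)/(-2790 + 4041) = 4256/1251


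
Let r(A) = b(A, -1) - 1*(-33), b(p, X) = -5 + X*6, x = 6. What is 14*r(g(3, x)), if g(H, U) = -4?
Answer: 308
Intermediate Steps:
b(p, X) = -5 + 6*X
r(A) = 22 (r(A) = (-5 + 6*(-1)) - 1*(-33) = (-5 - 6) + 33 = -11 + 33 = 22)
14*r(g(3, x)) = 14*22 = 308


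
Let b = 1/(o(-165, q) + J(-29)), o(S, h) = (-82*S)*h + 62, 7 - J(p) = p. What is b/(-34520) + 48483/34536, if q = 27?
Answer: 25481622737281/18151379306240 ≈ 1.4038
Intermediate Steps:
J(p) = 7 - p
o(S, h) = 62 - 82*S*h (o(S, h) = -82*S*h + 62 = 62 - 82*S*h)
b = 1/365408 (b = 1/((62 - 82*(-165)*27) + (7 - 1*(-29))) = 1/((62 + 365310) + (7 + 29)) = 1/(365372 + 36) = 1/365408 ≈ 2.7367e-6)
b/(-34520) + 48483/34536 = (1/365408)/(-34520) + 48483/34536 = (1/365408)*(-1/34520) + 48483*(1/34536) = -1/12613884160 + 16161/11512 = 25481622737281/18151379306240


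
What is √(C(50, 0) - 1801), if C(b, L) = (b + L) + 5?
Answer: 3*I*√194 ≈ 41.785*I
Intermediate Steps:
C(b, L) = 5 + L + b (C(b, L) = (L + b) + 5 = 5 + L + b)
√(C(50, 0) - 1801) = √((5 + 0 + 50) - 1801) = √(55 - 1801) = √(-1746) = 3*I*√194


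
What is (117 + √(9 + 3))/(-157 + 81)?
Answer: -117/76 - √3/38 ≈ -1.5851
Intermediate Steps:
(117 + √(9 + 3))/(-157 + 81) = (117 + √12)/(-76) = -(117 + 2*√3)/76 = -117/76 - √3/38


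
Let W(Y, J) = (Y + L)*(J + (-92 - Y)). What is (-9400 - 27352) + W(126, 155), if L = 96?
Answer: -50738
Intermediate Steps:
W(Y, J) = (96 + Y)*(-92 + J - Y) (W(Y, J) = (Y + 96)*(J + (-92 - Y)) = (96 + Y)*(-92 + J - Y))
(-9400 - 27352) + W(126, 155) = (-9400 - 27352) + (-8832 - 1*126² - 188*126 + 96*155 + 155*126) = -36752 + (-8832 - 1*15876 - 23688 + 14880 + 19530) = -36752 + (-8832 - 15876 - 23688 + 14880 + 19530) = -36752 - 13986 = -50738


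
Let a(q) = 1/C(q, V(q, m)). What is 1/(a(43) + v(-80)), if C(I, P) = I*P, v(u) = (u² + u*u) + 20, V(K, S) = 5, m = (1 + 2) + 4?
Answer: 215/2756301 ≈ 7.8003e-5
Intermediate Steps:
m = 7 (m = 3 + 4 = 7)
v(u) = 20 + 2*u² (v(u) = (u² + u²) + 20 = 2*u² + 20 = 20 + 2*u²)
a(q) = 1/(5*q) (a(q) = 1/(q*5) = 1/(5*q))
1/(a(43) + v(-80)) = 1/((⅕)/43 + (20 + 2*(-80)²)) = 1/((⅕)*(1/43) + (20 + 2*6400)) = 1/(1/215 + (20 + 12800)) = 1/(1/215 + 12820) = 1/(2756301/215) = 215/2756301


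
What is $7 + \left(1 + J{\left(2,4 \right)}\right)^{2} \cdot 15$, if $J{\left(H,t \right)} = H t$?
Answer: $1222$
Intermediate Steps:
$7 + \left(1 + J{\left(2,4 \right)}\right)^{2} \cdot 15 = 7 + \left(1 + 2 \cdot 4\right)^{2} \cdot 15 = 7 + \left(1 + 8\right)^{2} \cdot 15 = 7 + 9^{2} \cdot 15 = 7 + 81 \cdot 15 = 7 + 1215 = 1222$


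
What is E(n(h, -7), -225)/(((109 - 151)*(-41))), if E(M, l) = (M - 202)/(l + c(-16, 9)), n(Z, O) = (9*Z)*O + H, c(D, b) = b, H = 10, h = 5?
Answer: 169/123984 ≈ 0.0013631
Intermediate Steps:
n(Z, O) = 10 + 9*O*Z (n(Z, O) = (9*Z)*O + 10 = 9*O*Z + 10 = 10 + 9*O*Z)
E(M, l) = (-202 + M)/(9 + l) (E(M, l) = (M - 202)/(l + 9) = (-202 + M)/(9 + l))
E(n(h, -7), -225)/(((109 - 151)*(-41))) = ((-202 + (10 + 9*(-7)*5))/(9 - 225))/(((109 - 151)*(-41))) = ((-202 + (10 - 315))/(-216))/((-42*(-41))) = -(-202 - 305)/216/1722 = -1/216*(-507)*(1/1722) = (169/72)*(1/1722) = 169/123984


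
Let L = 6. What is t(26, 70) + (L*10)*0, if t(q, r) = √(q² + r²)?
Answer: 2*√1394 ≈ 74.673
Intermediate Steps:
t(26, 70) + (L*10)*0 = √(26² + 70²) + (6*10)*0 = √(676 + 4900) + 60*0 = √5576 + 0 = 2*√1394 + 0 = 2*√1394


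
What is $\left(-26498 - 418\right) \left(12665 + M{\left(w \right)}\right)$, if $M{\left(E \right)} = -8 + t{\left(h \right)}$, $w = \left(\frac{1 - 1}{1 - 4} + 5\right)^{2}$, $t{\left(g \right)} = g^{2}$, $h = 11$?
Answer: $-343932648$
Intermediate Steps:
$w = 25$ ($w = \left(\frac{0}{-3} + 5\right)^{2} = \left(0 \left(- \frac{1}{3}\right) + 5\right)^{2} = \left(0 + 5\right)^{2} = 5^{2} = 25$)
$M{\left(E \right)} = 113$ ($M{\left(E \right)} = -8 + 11^{2} = -8 + 121 = 113$)
$\left(-26498 - 418\right) \left(12665 + M{\left(w \right)}\right) = \left(-26498 - 418\right) \left(12665 + 113\right) = \left(-26916\right) 12778 = -343932648$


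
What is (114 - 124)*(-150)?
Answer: 1500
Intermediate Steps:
(114 - 124)*(-150) = -10*(-150) = 1500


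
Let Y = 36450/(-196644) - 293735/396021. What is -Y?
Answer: 12032698465/12979192254 ≈ 0.92708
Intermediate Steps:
Y = -12032698465/12979192254 (Y = 36450*(-1/196644) - 293735*1/396021 = -6075/32774 - 293735/396021 = -12032698465/12979192254 ≈ -0.92708)
-Y = -1*(-12032698465/12979192254) = 12032698465/12979192254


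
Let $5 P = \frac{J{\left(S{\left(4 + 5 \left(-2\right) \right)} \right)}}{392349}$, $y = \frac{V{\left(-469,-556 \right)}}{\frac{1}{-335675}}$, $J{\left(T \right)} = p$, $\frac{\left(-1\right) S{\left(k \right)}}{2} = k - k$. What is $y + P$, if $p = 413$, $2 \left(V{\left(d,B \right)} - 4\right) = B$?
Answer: $\frac{180431398288163}{1961745} \approx 9.1975 \cdot 10^{7}$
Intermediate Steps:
$V{\left(d,B \right)} = 4 + \frac{B}{2}$
$S{\left(k \right)} = 0$ ($S{\left(k \right)} = - 2 \left(k - k\right) = \left(-2\right) 0 = 0$)
$J{\left(T \right)} = 413$
$y = 91974950$ ($y = \frac{4 + \frac{1}{2} \left(-556\right)}{\frac{1}{-335675}} = \frac{4 - 278}{- \frac{1}{335675}} = \left(-274\right) \left(-335675\right) = 91974950$)
$P = \frac{413}{1961745}$ ($P = \frac{413 \cdot \frac{1}{392349}}{5} = \frac{1}{5} \cdot \frac{413}{392349} = \frac{413}{1961745} \approx 0.00021053$)
$y + P = 91974950 + \frac{413}{1961745} = \frac{180431398288163}{1961745}$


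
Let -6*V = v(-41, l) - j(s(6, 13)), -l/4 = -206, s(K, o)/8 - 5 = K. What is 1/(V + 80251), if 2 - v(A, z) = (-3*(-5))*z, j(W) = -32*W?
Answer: 3/245524 ≈ 1.2219e-5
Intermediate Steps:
s(K, o) = 40 + 8*K
l = 824 (l = -4*(-206) = 824)
v(A, z) = 2 - 15*z (v(A, z) = 2 - (-3*(-5))*z = 2 - 15*z)
V = 4771/3 (V = -((2 - 15*824) - (-32)*(40 + 8*6))/6 = -((2 - 12360) - (-32)*(40 + 48))/6 = -(-12358 - (-32)*88)/6 = -(-12358 - 1*(-2816))/6 = -(-12358 + 2816)/6 = -1/6*(-9542) = 4771/3 ≈ 1590.3)
1/(V + 80251) = 1/(4771/3 + 80251) = 1/(245524/3) = 3/245524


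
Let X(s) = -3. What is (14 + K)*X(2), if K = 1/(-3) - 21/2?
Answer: -19/2 ≈ -9.5000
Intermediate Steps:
K = -65/6 (K = 1*(-⅓) - 21*½ = -⅓ - 21/2 = -65/6 ≈ -10.833)
(14 + K)*X(2) = (14 - 65/6)*(-3) = (19/6)*(-3) = -19/2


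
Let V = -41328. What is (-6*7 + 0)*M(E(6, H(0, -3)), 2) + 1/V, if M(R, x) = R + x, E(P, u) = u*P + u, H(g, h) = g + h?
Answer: 32979743/41328 ≈ 798.00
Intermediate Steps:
E(P, u) = u + P*u (E(P, u) = P*u + u = u + P*u)
(-6*7 + 0)*M(E(6, H(0, -3)), 2) + 1/V = (-6*7 + 0)*((0 - 3)*(1 + 6) + 2) + 1/(-41328) = (-42 + 0)*(-3*7 + 2) - 1/41328 = -42*(-21 + 2) - 1/41328 = -42*(-19) - 1/41328 = 798 - 1/41328 = 32979743/41328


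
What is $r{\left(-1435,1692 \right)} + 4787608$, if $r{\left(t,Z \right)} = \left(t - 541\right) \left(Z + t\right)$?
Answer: $4279776$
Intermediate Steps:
$r{\left(t,Z \right)} = \left(-541 + t\right) \left(Z + t\right)$
$r{\left(-1435,1692 \right)} + 4787608 = \left(\left(-1435\right)^{2} - 915372 - -776335 + 1692 \left(-1435\right)\right) + 4787608 = \left(2059225 - 915372 + 776335 - 2428020\right) + 4787608 = -507832 + 4787608 = 4279776$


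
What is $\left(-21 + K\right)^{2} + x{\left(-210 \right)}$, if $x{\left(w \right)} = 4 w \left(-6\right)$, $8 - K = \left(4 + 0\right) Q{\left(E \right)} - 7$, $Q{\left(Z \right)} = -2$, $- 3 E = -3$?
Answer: $5044$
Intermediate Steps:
$E = 1$ ($E = \left(- \frac{1}{3}\right) \left(-3\right) = 1$)
$K = 23$ ($K = 8 - \left(\left(4 + 0\right) \left(-2\right) - 7\right) = 8 - \left(4 \left(-2\right) - 7\right) = 8 - \left(-8 - 7\right) = 8 - -15 = 8 + 15 = 23$)
$x{\left(w \right)} = - 24 w$
$\left(-21 + K\right)^{2} + x{\left(-210 \right)} = \left(-21 + 23\right)^{2} - -5040 = 2^{2} + 5040 = 4 + 5040 = 5044$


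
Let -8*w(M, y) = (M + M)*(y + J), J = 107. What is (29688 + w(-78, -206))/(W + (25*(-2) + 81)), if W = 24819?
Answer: 11103/9940 ≈ 1.1170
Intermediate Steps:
w(M, y) = -M*(107 + y)/4 (w(M, y) = -(M + M)*(y + 107)/8 = -2*M*(107 + y)/8 = -M*(107 + y)/4)
(29688 + w(-78, -206))/(W + (25*(-2) + 81)) = (29688 - 1/4*(-78)*(107 - 206))/(24819 + (25*(-2) + 81)) = (29688 - 1/4*(-78)*(-99))/(24819 + (-50 + 81)) = (29688 - 3861/2)/(24819 + 31) = (55515/2)/24850 = (55515/2)*(1/24850) = 11103/9940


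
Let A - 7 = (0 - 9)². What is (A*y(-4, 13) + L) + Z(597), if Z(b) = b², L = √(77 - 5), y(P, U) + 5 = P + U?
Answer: 356761 + 6*√2 ≈ 3.5677e+5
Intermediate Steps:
y(P, U) = -5 + P + U (y(P, U) = -5 + (P + U) = -5 + P + U)
A = 88 (A = 7 + (0 - 9)² = 7 + (-9)² = 7 + 81 = 88)
L = 6*√2 (L = √72 = 6*√2 ≈ 8.4853)
(A*y(-4, 13) + L) + Z(597) = (88*(-5 - 4 + 13) + 6*√2) + 597² = (88*4 + 6*√2) + 356409 = (352 + 6*√2) + 356409 = 356761 + 6*√2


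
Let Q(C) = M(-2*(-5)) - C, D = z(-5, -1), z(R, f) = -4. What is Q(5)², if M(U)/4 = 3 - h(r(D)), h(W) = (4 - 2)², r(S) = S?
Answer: 81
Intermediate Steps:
D = -4
h(W) = 4 (h(W) = 2² = 4)
M(U) = -4 (M(U) = 4*(3 - 1*4) = 4*(3 - 4) = 4*(-1) = -4)
Q(C) = -4 - C
Q(5)² = (-4 - 1*5)² = (-4 - 5)² = (-9)² = 81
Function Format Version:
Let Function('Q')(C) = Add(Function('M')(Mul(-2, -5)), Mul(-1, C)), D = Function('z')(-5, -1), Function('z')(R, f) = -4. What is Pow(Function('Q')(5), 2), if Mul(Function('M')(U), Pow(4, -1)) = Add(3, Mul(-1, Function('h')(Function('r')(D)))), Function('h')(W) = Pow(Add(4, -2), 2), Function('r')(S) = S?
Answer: 81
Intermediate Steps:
D = -4
Function('h')(W) = 4 (Function('h')(W) = Pow(2, 2) = 4)
Function('M')(U) = -4 (Function('M')(U) = Mul(4, Add(3, Mul(-1, 4))) = Mul(4, Add(3, -4)) = Mul(4, -1) = -4)
Function('Q')(C) = Add(-4, Mul(-1, C))
Pow(Function('Q')(5), 2) = Pow(Add(-4, Mul(-1, 5)), 2) = Pow(Add(-4, -5), 2) = Pow(-9, 2) = 81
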